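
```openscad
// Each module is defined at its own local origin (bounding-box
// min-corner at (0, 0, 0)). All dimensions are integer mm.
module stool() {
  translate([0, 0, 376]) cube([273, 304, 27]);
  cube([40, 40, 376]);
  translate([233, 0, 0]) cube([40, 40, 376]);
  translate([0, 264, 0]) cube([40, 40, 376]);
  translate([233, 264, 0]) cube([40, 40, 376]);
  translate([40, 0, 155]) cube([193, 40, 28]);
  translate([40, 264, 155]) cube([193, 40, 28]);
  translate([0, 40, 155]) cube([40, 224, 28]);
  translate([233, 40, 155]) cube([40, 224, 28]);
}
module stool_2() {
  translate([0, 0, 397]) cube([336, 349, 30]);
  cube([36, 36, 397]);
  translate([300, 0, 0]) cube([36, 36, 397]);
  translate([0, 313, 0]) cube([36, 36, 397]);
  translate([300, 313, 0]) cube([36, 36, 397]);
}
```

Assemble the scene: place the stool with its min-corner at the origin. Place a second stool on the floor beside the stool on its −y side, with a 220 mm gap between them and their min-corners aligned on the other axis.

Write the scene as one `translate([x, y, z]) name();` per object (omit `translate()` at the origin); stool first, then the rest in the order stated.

stool();
translate([0, -569, 0]) stool_2();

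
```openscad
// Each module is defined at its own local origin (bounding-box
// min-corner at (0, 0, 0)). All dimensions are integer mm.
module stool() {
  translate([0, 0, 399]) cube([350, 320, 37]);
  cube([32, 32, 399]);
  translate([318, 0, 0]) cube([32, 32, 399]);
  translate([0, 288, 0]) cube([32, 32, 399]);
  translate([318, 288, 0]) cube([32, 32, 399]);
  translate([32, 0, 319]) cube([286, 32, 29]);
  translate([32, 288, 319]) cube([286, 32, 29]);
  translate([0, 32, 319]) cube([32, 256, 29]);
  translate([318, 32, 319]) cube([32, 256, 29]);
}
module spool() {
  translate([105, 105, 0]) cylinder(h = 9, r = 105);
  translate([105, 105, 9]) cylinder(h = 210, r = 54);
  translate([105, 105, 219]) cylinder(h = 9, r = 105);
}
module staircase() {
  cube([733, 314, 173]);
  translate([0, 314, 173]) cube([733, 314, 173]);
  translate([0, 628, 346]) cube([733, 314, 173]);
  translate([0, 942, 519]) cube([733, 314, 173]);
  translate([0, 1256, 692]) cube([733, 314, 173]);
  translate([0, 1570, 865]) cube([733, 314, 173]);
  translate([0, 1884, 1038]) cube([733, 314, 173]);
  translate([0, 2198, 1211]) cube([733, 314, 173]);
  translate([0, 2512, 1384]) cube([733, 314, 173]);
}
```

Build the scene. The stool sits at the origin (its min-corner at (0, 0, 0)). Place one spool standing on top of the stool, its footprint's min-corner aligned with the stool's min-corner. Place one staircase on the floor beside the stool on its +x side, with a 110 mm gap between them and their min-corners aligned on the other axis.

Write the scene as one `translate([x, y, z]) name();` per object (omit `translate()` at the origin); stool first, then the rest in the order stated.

stool();
translate([0, 0, 436]) spool();
translate([460, 0, 0]) staircase();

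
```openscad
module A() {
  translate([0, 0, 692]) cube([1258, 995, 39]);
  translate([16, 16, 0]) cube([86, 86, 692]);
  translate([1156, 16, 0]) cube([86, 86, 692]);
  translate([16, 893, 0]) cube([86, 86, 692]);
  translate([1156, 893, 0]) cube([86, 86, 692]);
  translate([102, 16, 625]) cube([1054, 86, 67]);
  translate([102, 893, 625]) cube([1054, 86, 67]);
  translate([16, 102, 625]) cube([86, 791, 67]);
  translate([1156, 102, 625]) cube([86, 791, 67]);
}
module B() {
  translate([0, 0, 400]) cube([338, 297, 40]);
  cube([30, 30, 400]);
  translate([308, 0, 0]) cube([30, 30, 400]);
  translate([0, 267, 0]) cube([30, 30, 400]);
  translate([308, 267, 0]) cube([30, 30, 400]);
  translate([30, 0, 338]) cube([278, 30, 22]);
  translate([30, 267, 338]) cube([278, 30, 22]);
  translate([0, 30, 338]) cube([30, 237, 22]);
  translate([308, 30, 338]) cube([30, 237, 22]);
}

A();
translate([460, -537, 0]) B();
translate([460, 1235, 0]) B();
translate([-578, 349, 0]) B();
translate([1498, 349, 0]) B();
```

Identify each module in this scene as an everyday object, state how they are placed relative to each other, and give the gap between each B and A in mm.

A is a table. B is a stool. Four stools sit around the table at the −y, +y, −x, +x sides. The gap between each stool and the table is 240 mm.

Each stool's nearest face is 240 mm from the table's bounding box.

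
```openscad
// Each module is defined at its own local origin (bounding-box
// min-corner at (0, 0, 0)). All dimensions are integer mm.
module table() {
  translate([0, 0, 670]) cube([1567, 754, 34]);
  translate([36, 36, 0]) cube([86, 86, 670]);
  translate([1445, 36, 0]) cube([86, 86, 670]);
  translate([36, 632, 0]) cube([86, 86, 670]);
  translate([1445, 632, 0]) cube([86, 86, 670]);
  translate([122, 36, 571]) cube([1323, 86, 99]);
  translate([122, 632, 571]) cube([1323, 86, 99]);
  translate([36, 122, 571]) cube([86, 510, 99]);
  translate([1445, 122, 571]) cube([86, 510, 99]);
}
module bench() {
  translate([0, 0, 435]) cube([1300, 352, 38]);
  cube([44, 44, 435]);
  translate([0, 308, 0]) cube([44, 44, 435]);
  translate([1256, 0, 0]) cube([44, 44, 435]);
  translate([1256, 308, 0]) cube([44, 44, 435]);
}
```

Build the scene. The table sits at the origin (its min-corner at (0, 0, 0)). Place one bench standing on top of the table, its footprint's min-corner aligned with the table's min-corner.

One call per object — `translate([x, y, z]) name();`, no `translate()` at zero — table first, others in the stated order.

table();
translate([0, 0, 704]) bench();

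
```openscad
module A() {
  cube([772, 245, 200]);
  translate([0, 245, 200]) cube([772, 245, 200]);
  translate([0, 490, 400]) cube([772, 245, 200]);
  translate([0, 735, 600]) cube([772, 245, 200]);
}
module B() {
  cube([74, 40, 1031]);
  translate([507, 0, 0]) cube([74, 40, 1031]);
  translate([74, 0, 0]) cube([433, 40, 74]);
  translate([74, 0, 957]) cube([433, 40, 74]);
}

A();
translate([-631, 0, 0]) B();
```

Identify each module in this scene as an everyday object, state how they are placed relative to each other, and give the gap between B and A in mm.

A is a staircase. B is a picture frame. The picture frame is on the floor beside the staircase on its −x side. The gap between the picture frame and the staircase is 50 mm.

The picture frame's nearest face is 50 mm from the staircase's −x face.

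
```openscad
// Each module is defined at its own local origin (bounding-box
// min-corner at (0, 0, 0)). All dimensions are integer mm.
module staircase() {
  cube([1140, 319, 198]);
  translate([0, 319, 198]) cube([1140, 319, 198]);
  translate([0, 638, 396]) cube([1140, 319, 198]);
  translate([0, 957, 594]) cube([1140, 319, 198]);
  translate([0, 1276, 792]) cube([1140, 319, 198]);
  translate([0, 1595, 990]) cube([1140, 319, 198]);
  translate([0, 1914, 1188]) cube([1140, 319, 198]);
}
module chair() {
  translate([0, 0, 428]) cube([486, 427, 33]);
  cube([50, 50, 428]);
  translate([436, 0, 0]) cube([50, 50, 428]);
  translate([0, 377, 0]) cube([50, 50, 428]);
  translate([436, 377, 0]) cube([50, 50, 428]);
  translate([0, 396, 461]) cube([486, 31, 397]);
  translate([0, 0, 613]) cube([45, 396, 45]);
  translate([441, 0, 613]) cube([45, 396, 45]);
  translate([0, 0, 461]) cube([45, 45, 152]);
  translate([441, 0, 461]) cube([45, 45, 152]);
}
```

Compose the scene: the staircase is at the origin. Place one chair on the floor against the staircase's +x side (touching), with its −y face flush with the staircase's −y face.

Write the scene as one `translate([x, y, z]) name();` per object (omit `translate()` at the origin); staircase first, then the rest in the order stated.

staircase();
translate([1140, 0, 0]) chair();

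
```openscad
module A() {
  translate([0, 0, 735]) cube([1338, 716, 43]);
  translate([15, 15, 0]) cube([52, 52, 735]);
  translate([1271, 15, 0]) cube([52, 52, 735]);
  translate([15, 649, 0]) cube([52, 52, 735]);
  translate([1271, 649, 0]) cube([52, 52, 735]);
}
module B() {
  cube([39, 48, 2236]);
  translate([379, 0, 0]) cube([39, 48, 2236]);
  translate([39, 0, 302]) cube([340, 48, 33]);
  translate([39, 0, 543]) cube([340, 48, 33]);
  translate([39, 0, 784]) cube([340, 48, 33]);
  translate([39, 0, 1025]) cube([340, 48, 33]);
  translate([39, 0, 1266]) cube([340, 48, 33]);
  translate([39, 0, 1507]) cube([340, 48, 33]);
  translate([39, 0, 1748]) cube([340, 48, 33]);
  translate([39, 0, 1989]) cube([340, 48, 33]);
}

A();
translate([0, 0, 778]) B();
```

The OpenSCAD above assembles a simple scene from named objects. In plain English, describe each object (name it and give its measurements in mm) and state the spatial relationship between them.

A is a table: top 1338 mm (x) × 716 mm (y), 43 mm thick, upper face at z = 778 mm, on four 52×52 mm square legs, each inset 15 mm from the nearest pair of top edges, running from z = 0 to the bottom of the top.

B is a straight ladder. Two 39×48 mm vertical rails, 2236 mm tall, stand 418 mm apart (outside-to-outside) with their front faces coplanar on the −y side. 8 rungs, each 48 mm deep and 33 mm tall, span between the inner faces of the rails, front faces flush with the rails. The lowest rung's underside is at z = 302 mm and rungs are spaced 241 mm apart (underside to underside).

The ladder is on top of the table.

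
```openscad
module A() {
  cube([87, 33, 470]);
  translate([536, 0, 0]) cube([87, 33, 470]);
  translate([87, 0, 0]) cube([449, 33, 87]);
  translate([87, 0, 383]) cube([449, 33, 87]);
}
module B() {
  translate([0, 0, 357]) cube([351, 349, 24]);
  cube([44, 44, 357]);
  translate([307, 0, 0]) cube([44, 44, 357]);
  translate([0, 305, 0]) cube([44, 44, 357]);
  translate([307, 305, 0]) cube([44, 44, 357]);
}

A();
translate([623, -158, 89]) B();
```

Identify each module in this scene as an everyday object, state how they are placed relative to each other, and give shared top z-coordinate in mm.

Both tops at z = 470 mm.

A is a picture frame. B is a stool. The stool is beside the picture frame with their tops flush at z = 470. The shared top z-coordinate is 470 mm.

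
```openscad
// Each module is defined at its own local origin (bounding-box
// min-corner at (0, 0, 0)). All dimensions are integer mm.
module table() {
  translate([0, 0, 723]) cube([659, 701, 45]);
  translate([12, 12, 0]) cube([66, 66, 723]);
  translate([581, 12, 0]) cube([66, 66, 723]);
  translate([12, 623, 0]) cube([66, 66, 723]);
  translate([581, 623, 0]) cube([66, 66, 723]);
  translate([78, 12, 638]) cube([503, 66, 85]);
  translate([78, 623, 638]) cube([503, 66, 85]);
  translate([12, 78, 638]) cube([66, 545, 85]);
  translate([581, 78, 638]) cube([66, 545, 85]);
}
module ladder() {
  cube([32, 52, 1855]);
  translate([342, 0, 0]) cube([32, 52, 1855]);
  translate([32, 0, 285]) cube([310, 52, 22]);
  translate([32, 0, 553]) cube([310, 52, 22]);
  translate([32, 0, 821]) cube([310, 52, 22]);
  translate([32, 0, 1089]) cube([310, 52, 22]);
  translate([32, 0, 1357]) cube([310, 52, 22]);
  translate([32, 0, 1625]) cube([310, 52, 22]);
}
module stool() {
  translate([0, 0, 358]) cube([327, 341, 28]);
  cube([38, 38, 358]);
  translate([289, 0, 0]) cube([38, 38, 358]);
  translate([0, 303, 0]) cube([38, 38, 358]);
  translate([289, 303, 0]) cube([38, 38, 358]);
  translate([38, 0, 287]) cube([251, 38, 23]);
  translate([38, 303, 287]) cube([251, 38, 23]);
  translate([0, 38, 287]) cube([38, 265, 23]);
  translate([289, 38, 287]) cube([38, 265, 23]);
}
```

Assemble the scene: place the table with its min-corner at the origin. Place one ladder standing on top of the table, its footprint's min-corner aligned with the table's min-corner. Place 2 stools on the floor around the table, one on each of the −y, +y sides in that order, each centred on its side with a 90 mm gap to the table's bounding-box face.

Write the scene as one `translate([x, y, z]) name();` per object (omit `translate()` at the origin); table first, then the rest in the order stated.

table();
translate([0, 0, 768]) ladder();
translate([166, -431, 0]) stool();
translate([166, 791, 0]) stool();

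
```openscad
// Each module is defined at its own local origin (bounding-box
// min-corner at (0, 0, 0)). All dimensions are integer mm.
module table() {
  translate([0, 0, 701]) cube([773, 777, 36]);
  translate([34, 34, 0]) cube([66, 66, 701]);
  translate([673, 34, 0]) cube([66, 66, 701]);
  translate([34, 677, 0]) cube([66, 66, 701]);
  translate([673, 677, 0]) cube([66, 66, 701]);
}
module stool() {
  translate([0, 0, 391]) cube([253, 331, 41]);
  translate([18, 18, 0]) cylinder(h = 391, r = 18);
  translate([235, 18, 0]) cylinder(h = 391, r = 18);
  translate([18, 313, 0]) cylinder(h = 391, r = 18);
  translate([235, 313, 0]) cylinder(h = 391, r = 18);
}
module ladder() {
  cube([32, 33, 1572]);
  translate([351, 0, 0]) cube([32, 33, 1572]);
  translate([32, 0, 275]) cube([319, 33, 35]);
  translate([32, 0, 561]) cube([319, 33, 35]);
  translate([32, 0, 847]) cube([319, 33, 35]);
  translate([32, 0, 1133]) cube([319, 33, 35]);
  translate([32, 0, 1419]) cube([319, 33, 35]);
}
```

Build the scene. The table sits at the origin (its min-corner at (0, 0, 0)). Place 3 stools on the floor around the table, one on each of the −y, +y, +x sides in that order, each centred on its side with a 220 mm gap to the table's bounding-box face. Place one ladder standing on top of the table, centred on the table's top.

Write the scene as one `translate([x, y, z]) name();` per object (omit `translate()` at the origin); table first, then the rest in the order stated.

table();
translate([260, -551, 0]) stool();
translate([260, 997, 0]) stool();
translate([993, 223, 0]) stool();
translate([195, 372, 737]) ladder();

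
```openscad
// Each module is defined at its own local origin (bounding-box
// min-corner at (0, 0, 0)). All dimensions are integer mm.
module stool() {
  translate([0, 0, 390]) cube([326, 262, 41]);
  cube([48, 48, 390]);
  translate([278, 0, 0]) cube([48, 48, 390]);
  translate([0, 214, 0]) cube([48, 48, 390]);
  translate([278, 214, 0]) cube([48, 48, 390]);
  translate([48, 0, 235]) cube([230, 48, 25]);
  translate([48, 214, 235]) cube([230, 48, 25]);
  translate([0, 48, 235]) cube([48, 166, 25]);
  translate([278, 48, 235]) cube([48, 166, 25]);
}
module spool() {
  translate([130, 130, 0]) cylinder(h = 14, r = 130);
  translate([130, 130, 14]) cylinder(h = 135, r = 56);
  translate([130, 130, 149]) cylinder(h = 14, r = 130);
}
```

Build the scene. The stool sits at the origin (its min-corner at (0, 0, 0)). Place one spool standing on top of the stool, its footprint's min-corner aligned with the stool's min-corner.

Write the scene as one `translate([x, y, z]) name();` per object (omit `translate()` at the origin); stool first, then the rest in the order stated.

stool();
translate([0, 0, 431]) spool();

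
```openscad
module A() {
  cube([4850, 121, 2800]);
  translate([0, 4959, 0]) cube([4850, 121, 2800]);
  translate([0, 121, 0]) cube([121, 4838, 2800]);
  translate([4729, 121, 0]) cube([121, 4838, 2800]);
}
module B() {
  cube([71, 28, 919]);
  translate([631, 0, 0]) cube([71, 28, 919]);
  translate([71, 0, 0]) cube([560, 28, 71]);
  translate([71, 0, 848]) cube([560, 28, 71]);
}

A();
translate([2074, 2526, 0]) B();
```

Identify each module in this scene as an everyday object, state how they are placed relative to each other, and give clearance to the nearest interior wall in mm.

Clearances: x = 1953, y = 2405; minimum 1953 mm.

A is a house frame. B is a picture frame. The picture frame sits inside the house frame, centred. The clearance to the nearest interior wall is 1953 mm.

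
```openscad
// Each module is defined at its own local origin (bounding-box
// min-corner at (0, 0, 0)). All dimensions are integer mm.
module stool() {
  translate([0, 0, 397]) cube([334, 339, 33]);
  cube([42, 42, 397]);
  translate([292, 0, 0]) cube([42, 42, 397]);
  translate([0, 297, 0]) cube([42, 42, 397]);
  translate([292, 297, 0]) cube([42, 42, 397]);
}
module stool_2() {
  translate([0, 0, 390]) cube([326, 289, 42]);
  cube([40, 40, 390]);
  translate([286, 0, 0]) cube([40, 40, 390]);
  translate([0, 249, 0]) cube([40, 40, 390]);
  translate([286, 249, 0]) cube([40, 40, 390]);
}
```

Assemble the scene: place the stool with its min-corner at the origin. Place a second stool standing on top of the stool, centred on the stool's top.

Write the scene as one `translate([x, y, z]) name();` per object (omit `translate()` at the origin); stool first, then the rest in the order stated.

stool();
translate([4, 25, 430]) stool_2();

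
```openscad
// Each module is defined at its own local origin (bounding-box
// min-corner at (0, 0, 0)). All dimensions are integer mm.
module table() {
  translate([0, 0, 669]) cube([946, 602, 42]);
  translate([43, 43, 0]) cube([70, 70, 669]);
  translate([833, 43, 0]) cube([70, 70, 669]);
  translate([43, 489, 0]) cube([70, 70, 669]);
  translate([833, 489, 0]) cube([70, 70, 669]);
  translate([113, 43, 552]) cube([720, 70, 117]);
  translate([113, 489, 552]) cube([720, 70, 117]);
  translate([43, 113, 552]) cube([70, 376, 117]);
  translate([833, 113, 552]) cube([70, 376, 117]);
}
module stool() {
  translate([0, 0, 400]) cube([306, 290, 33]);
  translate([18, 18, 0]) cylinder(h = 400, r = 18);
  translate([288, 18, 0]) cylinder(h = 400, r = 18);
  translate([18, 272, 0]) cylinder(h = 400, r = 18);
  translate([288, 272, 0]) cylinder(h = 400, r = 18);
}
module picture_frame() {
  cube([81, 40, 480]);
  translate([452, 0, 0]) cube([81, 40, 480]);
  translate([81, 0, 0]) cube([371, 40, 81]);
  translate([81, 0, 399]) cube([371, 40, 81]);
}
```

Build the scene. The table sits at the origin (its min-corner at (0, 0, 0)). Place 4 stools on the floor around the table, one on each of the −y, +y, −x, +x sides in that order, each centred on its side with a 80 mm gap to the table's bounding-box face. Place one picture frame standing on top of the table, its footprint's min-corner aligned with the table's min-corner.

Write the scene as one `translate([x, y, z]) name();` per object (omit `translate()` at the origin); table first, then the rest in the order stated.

table();
translate([320, -370, 0]) stool();
translate([320, 682, 0]) stool();
translate([-386, 156, 0]) stool();
translate([1026, 156, 0]) stool();
translate([0, 0, 711]) picture_frame();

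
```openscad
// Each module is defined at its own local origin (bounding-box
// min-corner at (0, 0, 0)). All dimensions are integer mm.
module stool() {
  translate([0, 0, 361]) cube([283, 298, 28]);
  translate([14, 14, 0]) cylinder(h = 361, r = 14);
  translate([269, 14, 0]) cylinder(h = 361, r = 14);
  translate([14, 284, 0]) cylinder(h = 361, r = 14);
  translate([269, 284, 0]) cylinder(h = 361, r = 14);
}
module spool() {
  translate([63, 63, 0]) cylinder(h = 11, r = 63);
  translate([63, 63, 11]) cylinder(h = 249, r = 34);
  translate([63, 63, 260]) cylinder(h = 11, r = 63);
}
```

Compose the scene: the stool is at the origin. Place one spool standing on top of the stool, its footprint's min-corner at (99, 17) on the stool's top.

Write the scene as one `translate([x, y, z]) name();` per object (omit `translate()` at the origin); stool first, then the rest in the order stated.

stool();
translate([99, 17, 389]) spool();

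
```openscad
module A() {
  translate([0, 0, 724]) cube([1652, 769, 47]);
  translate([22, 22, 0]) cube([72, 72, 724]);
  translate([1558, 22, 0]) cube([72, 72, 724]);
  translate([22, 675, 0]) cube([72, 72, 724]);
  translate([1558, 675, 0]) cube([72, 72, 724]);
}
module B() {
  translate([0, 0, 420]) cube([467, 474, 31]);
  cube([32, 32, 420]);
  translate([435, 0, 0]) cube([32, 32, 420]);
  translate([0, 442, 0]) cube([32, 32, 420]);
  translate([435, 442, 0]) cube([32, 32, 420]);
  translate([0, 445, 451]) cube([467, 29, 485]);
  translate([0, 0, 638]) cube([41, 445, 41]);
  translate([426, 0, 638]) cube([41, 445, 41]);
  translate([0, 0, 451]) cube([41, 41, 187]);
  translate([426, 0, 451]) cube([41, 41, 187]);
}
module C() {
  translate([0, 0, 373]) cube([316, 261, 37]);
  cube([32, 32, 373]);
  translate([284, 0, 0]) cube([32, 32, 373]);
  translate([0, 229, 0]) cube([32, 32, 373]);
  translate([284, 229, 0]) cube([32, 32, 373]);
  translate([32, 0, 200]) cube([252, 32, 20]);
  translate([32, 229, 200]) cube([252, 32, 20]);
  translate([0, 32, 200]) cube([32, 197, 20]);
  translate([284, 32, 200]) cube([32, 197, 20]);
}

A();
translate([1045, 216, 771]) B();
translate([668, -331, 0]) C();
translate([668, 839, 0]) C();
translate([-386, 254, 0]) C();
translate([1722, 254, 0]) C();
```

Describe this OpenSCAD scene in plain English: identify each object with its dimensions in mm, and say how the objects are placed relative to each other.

A is a rectangular dining table. The top is 1652×769×47 mm with its upper surface at z = 771 mm. It stands on four 72×72 mm square legs, each inset 22 mm from the nearest pair of top edges, running from the floor to the underside of the top.

B is a chair: 467×474 mm seat, 31 mm thick, top at z = 451 mm, on four 32 mm square corner legs flush with the seat edges. A 29 mm thick backrest slab spans the full seat width, extending 485 mm above the seat top, its back face flush with the seat's +y edge. Two armrests of 41×41 mm section run along each side from the seat's front edge to the front of the backrest, top faces 228 mm above the seat top and outer faces flush with the seat's x-edges; a 41×41 mm post under the front of each armrest stands on the seat at the front corner.

C is a simple wooden stool: a rectangular seat 316 mm (x) by 261 mm (y), 37 mm thick, top face at z = 410 mm, on four square legs, each 32×32 mm in cross-section. The legs rest on z = 0, each flush with a corner of the seat. Four stretchers, 32 mm wide and 20 mm tall, connect adjacent legs with their undersides at z = 200 mm, each running between the inner faces of the legs it joins and aligned with the legs' outer faces on the other axis.

The chair is on top of the table. Four stools sit around the table at the −y, +y, −x, +x sides.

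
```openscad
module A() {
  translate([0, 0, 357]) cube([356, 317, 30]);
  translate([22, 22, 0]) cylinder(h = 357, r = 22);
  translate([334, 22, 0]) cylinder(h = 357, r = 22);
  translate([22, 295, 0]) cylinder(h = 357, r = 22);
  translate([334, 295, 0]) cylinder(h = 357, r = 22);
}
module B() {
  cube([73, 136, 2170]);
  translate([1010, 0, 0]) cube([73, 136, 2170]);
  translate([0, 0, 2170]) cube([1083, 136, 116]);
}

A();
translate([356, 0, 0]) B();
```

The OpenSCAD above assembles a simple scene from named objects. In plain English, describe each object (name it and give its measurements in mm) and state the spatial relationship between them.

A is a four-legged stool. The seat is 356×317 mm, 30 mm thick, top at z = 387 mm. It stands on four round legs, each 44 mm in diameter, from z = 0 to the seat underside, each leg's axis is inset half a diameter from the nearest pair of seat edges (so the leg's bounding box is flush with the corner).

B is a rectangular door frame: two vertical jambs of 73×136 mm section, 2170 mm tall, with a clear opening 937 mm wide between their inner faces. A header 116 mm tall and 136 mm deep lies on top of the jambs and spans the full outside width.

The door frame is against the stool's +x side, with their −y faces flush.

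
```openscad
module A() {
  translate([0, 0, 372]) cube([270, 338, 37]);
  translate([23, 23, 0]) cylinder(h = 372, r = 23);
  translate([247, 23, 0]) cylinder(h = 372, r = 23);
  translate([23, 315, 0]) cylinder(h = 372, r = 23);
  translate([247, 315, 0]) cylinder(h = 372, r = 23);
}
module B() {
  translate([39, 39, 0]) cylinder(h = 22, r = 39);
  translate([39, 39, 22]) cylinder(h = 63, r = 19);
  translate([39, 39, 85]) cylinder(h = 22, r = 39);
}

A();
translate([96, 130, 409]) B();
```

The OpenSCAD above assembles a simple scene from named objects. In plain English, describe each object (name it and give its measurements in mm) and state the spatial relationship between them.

A is a four-legged stool. The seat is a 270×338×37 mm slab whose top surface is at z = 409 mm; four round legs, each 46 mm in diameter, run from the floor (z = 0) to the underside of the seat, each leg's axis is inset half a diameter from the nearest pair of seat edges (so the leg's bounding box is flush with the corner).

B is a spool: two coaxial disc flanges of radius 39 mm and thickness 22 mm, joined by a core cylinder of radius 19 mm and height 63 mm. The lower flange rests on z = 0 and the three cylinders share a vertical axis.

The spool is on top of the stool, centred.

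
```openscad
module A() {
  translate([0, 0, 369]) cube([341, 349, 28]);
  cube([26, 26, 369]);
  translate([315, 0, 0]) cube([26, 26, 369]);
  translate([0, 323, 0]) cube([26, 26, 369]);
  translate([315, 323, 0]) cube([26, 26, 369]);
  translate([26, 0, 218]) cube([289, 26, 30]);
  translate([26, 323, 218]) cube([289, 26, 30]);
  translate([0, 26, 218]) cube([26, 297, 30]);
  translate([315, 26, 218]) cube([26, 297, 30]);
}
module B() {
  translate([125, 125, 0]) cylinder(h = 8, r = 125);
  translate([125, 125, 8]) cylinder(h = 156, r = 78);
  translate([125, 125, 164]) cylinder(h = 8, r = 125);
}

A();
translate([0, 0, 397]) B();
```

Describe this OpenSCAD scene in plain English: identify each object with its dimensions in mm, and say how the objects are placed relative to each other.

A is a four-legged stool. The seat is 341×349 mm, 28 mm thick, top at z = 397 mm. It stands on four square legs, each 26×26 mm in cross-section, from z = 0 to the seat underside, each flush with a corner of the seat. Four stretchers, 26 mm wide and 30 mm tall, connect adjacent legs with their undersides at z = 218 mm, each running between the inner faces of the legs it joins and aligned with the legs' outer faces on the other axis.

B is a spool: two coaxial disc flanges of radius 125 mm and thickness 8 mm, joined by a core cylinder of radius 78 mm and height 156 mm. The lower flange rests on z = 0 and the three cylinders share a vertical axis.

The spool is on top of the stool.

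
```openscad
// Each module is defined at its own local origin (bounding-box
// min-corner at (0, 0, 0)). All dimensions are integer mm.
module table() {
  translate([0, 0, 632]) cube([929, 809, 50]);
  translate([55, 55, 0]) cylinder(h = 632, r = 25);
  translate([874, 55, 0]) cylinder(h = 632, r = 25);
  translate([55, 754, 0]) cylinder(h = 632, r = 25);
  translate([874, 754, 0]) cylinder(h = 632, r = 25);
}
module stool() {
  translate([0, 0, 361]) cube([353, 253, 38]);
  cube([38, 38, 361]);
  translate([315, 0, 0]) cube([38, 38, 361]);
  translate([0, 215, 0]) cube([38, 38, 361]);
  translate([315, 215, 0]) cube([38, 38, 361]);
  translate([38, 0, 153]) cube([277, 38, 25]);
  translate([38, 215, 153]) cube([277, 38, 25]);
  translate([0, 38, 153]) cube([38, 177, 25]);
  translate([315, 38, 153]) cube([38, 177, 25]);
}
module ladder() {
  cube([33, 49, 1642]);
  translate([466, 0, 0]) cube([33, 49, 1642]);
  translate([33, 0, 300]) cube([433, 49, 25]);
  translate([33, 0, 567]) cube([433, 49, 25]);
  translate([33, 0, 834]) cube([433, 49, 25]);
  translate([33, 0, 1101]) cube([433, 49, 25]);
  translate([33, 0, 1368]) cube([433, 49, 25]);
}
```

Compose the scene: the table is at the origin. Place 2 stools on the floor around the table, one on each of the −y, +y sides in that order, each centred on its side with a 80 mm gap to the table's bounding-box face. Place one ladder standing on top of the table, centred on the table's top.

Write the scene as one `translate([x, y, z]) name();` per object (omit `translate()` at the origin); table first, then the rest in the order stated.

table();
translate([288, -333, 0]) stool();
translate([288, 889, 0]) stool();
translate([215, 380, 682]) ladder();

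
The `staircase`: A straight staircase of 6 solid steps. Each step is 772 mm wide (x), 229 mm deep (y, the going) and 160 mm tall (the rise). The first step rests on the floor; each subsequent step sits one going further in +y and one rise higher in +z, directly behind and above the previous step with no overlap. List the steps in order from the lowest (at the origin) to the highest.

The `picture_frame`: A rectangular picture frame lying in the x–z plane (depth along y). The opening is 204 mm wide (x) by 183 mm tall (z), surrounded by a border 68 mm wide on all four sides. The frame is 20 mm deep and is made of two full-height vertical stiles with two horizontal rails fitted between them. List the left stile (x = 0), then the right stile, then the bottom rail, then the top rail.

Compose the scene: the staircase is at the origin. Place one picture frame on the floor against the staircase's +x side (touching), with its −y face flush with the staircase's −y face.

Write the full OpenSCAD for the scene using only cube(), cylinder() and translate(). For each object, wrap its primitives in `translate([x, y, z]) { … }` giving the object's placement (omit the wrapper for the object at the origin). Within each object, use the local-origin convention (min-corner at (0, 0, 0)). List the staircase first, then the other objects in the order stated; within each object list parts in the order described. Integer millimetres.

cube([772, 229, 160]);
translate([0, 229, 160]) cube([772, 229, 160]);
translate([0, 458, 320]) cube([772, 229, 160]);
translate([0, 687, 480]) cube([772, 229, 160]);
translate([0, 916, 640]) cube([772, 229, 160]);
translate([0, 1145, 800]) cube([772, 229, 160]);
translate([772, 0, 0]) {
  cube([68, 20, 319]);
  translate([272, 0, 0]) cube([68, 20, 319]);
  translate([68, 0, 0]) cube([204, 20, 68]);
  translate([68, 0, 251]) cube([204, 20, 68]);
}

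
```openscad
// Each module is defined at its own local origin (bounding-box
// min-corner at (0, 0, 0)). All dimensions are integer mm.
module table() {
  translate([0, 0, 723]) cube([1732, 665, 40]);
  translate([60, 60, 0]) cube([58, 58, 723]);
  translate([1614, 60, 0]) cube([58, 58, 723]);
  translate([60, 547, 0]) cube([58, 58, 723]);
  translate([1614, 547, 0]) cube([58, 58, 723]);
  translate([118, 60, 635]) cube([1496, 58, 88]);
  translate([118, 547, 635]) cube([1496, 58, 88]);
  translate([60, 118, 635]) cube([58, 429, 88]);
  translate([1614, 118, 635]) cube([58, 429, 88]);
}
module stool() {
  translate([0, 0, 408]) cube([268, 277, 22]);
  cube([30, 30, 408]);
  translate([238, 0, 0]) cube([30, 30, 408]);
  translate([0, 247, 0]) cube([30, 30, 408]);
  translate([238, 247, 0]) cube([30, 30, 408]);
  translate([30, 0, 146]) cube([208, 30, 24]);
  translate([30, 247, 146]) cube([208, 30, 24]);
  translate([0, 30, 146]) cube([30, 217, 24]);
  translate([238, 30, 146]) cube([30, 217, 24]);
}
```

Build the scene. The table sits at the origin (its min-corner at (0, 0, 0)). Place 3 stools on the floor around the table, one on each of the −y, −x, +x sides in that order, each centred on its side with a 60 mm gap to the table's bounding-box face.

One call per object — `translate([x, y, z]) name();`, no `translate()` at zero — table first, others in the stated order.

table();
translate([732, -337, 0]) stool();
translate([-328, 194, 0]) stool();
translate([1792, 194, 0]) stool();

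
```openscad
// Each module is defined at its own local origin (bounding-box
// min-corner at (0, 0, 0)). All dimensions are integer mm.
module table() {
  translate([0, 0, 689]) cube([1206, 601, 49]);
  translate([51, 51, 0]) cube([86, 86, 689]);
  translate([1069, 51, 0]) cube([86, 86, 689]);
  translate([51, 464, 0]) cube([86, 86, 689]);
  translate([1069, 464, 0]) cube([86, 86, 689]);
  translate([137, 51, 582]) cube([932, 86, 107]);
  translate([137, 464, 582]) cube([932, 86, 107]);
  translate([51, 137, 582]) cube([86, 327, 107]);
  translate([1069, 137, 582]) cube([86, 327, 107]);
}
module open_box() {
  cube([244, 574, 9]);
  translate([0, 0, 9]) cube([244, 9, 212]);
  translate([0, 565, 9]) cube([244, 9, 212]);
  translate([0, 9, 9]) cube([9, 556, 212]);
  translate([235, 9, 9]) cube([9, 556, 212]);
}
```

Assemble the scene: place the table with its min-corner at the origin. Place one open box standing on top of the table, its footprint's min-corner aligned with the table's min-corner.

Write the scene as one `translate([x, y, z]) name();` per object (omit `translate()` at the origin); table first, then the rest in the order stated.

table();
translate([0, 0, 738]) open_box();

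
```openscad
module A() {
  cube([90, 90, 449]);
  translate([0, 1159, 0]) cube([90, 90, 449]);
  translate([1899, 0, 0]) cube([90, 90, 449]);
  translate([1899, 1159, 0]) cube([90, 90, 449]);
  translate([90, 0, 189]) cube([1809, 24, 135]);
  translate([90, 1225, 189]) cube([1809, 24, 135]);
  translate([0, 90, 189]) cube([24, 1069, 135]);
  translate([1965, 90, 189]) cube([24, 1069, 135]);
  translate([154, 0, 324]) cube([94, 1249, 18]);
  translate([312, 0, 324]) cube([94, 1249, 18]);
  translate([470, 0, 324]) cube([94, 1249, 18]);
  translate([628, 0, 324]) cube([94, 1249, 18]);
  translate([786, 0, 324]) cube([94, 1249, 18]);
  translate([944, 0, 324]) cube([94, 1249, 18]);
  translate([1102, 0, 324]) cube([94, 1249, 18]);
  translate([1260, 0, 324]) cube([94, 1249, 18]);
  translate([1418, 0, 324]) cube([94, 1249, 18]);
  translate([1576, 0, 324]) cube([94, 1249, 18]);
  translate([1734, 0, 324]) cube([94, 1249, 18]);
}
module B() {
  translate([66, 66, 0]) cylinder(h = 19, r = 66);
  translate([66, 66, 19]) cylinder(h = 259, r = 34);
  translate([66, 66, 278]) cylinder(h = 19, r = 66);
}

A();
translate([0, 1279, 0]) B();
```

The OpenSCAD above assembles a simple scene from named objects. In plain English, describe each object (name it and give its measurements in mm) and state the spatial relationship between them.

A is a bed frame 1989 mm long (x) by 1249 mm wide (y). Four 90×90 mm corner posts, 449 mm tall, at the corners of the footprint. Four rails of 24 mm thickness and 135 mm height run between adjacent posts with their undersides at z = 189 mm, their outer faces flush with the outside of the frame (the two x-running rails run between the posts' inner faces; the two y-running rails run between the posts' inner faces). 11 slats, each 94 mm wide (x) and 18 mm thick, lie across the top of the two x-running rails, running the full 1249 mm width of the frame in y; the slats are evenly spaced along x between the inner faces of the end posts with equal gaps (rounded down to the nearest mm) at the −x end and between each pair — any rounding remainder accumulates at the +x end.

B is a spool: two coaxial disc flanges of radius 66 mm and thickness 19 mm, joined by a core cylinder of radius 34 mm and height 259 mm. The lower flange rests on z = 0 and the three cylinders share a vertical axis.

The spool is on the floor beside the bed frame on its +y side.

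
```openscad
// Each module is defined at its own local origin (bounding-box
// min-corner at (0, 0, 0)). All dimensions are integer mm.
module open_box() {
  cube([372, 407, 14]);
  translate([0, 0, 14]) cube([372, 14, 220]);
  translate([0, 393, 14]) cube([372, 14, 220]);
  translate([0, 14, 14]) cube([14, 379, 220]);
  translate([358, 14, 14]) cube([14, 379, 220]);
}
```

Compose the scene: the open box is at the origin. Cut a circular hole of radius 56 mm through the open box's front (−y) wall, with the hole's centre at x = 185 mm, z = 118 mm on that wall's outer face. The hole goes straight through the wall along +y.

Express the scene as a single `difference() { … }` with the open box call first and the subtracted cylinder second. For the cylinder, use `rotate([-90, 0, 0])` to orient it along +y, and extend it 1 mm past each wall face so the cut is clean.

difference() {
  open_box();
  translate([185, -1, 118]) rotate([-90, 0, 0]) cylinder(h = 16, r = 56);
}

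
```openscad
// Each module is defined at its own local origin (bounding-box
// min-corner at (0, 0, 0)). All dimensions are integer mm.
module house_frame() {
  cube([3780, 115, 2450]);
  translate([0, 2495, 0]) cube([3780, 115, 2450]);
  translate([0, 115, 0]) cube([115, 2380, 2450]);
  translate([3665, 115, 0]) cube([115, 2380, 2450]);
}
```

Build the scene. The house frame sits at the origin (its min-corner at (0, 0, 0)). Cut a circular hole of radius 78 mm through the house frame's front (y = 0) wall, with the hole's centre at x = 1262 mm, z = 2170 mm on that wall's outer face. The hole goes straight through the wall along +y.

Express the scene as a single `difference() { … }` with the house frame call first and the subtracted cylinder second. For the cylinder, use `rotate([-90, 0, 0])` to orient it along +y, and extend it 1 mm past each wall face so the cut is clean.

difference() {
  house_frame();
  translate([1262, -1, 2170]) rotate([-90, 0, 0]) cylinder(h = 117, r = 78);
}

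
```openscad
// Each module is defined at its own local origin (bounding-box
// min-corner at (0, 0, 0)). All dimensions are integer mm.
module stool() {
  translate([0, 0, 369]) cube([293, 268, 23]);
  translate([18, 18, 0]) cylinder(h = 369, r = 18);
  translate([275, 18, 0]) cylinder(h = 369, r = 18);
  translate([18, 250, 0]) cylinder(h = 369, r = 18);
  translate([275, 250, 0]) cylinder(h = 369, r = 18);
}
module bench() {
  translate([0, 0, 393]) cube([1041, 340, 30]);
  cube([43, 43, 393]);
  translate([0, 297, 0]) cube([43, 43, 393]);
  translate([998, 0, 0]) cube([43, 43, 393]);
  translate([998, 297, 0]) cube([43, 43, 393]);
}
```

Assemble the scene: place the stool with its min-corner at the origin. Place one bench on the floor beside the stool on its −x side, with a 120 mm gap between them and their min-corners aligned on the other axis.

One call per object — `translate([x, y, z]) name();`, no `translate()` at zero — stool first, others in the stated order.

stool();
translate([-1161, 0, 0]) bench();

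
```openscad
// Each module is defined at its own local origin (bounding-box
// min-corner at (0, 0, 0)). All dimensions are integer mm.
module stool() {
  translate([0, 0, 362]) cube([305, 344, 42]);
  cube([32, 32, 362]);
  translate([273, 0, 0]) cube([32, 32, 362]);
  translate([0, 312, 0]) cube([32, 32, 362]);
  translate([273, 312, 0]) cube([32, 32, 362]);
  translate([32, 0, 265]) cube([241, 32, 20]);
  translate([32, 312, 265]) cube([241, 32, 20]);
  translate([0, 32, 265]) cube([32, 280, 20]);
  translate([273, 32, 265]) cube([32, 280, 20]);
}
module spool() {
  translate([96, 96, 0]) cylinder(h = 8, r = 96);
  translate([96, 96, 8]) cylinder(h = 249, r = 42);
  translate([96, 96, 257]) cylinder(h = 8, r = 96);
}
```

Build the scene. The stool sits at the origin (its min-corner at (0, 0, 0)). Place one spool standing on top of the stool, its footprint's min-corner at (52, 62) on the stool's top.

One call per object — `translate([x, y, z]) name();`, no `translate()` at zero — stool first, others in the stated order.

stool();
translate([52, 62, 404]) spool();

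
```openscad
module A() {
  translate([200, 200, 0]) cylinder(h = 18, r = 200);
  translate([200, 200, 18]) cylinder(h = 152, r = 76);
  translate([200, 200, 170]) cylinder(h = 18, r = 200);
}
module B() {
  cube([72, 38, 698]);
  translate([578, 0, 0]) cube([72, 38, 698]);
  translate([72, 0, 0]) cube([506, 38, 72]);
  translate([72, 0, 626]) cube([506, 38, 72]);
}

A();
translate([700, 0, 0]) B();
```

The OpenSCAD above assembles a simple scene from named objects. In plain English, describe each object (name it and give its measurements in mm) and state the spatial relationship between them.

A is a spool: two coaxial disc flanges of radius 200 mm and thickness 18 mm, joined by a core cylinder of radius 76 mm and height 152 mm. The lower flange rests on z = 0 and the three cylinders share a vertical axis.

B is a picture frame with a 506×554 mm rectangular opening (x by z) and a uniform 72 mm border on every side. Frame depth is 38 mm along y. It is built from two vertical stiles running the full outside height and two horizontal rails spanning the gap between the stiles.

The picture frame is on the floor beside the spool on its +x side.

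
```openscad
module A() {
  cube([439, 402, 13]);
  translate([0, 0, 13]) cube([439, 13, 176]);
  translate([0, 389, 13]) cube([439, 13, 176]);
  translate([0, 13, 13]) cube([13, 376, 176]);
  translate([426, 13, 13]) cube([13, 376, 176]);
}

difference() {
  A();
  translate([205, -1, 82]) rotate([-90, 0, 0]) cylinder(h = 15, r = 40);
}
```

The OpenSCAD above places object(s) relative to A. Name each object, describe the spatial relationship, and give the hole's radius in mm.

The subtracted cylinder has r = 40 mm.

A is an open box. The open box has a circular hole through its front wall. The hole's radius is 40 mm.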